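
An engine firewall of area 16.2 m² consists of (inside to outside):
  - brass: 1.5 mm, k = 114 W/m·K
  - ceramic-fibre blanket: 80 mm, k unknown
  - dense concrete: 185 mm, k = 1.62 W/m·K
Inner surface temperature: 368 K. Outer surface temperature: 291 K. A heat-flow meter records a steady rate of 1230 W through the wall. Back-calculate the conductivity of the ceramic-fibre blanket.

k ≈ 0.0889 W/(m·K)

Treating each layer as a thermal resistance in series:
R_brass = L/(kA) = 0.0015/(114×16.2) = 8.122×10^-7 K/W
R_dense concrete = L/(kA) = 0.185/(1.62×16.2) = 0.007049 K/W
Sum of known resistances R_other = 0.00705 K/W
Total R = ΔT/Q = 77/1230 = 0.0626 K/W
R_ceramic-fibre blanket = R_total − R_other = 0.05555 K/W
k = L/(R·A) = 0.08/(0.05555×16.2)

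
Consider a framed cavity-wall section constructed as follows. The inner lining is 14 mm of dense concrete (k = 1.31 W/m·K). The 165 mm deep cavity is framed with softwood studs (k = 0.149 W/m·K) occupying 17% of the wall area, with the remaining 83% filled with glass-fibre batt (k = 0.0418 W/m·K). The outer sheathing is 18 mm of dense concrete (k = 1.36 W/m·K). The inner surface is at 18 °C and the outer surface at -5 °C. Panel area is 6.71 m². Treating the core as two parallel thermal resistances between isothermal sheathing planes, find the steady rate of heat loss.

Q ≈ 55.7 W

Sheathing layers in series; stud and cavity paths in parallel between them.
R_inner = 0.014/(1.31×6.71) = 0.001593 K/W
R_stud  = 0.165/(0.149×0.17×6.71) = 0.9708 K/W
R_cav   = 0.165/(0.0418×0.83×6.71) = 0.7088 K/W
1/R_core = 1/R_stud + 1/R_cav → R_core = 0.4097 K/W
R_outer = 0.018/(1.36×6.71) = 0.001972 K/W
R_total = 0.4132 K/W
Q = ΔT/R_total = 23/0.4132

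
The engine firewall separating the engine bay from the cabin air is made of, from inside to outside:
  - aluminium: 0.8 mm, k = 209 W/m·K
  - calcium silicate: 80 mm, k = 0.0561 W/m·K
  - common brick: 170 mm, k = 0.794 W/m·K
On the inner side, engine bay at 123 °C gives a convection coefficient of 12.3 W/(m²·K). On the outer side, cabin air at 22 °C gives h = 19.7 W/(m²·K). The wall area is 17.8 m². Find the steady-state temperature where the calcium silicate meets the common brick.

T ≈ 37.1 °C

Thermal resistances in series:
R_inner film = 1/(h_i·A) = 1/(12.3×17.8) = 0.004567 K/W
R_aluminium = L/(kA) = 0.0008/(209×17.8) = 2.15×10^-7 K/W
R_calcium silicate = L/(kA) = 0.08/(0.0561×17.8) = 0.08011 K/W
R_common brick = L/(kA) = 0.17/(0.794×17.8) = 0.01203 K/W
R_outer film = 1/(h_o·A) = 1/(19.7×17.8) = 0.002852 K/W
R_total = 0.09956 K/W;  Q = ΔT/R_total = 101/0.09956 = 1014 W
T_interface = T_inner − Q·ΣR(inner→interface) = 123 − 1010×0.08468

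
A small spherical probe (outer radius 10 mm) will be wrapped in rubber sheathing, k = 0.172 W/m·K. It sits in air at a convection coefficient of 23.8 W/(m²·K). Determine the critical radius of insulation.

For a sphere r_cr = 2k/h = 2×0.172/23.8
r_cr = 14.5 mm; since the bare radius (10 mm) is below r_cr, adding a thin layer of insulation will *increase* heat loss.

r_cr ≈ 14.5 mm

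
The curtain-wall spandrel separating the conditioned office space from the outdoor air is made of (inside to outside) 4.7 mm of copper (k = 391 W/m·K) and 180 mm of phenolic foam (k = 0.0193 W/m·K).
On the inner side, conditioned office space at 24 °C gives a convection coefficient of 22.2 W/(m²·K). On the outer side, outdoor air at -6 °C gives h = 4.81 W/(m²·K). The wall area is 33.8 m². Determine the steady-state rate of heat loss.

Treating each layer as a thermal resistance in series:
R_inner film = 1/(h_i·A) = 1/(22.2×33.8) = 0.001333 K/W
R_copper = L/(kA) = 0.0047/(391×33.8) = 3.556×10^-7 K/W
R_phenolic foam = L/(kA) = 0.18/(0.0193×33.8) = 0.2759 K/W
R_outer film = 1/(h_o·A) = 1/(4.81×33.8) = 0.006151 K/W
R_total = 0.2834 K/W
Q = ΔT / R_total = 30 / 0.2834

Q ≈ 106 W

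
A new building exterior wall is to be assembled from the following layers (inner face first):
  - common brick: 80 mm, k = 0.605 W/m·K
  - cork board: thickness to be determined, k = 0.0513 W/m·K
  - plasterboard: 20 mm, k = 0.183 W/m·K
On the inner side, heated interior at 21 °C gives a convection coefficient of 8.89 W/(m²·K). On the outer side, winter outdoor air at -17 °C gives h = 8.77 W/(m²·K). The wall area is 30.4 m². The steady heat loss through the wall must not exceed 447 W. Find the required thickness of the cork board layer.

L ≈ 109 mm

Using the resistance-network approach (series):
R_inner film = 1/(h_i·A) = 1/(8.89×30.4) = 0.0037 K/W
R_common brick = L/(kA) = 0.08/(0.605×30.4) = 0.00435 K/W
R_plasterboard = L/(kA) = 0.02/(0.183×30.4) = 0.003595 K/W
R_outer film = 1/(h_o·A) = 1/(8.77×30.4) = 0.003751 K/W
Sum of the known resistances R_other = 0.0154 K/W
Required total resistance R_tot = ΔT/Q_allow = 38/447 = 0.08501 K/W
R_cork board = R_tot − R_other = 0.06962 K/W
L = R·k·A = 0.06962×0.0513×30.4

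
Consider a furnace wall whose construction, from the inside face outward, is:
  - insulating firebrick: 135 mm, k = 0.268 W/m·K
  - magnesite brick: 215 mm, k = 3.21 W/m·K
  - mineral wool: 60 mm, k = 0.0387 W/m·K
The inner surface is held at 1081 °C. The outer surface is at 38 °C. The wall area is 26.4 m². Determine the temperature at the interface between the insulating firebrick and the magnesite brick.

T ≈ 833 °C

Treating each layer as a thermal resistance in series:
R_insulating firebrick = L/(kA) = 0.135/(0.268×26.4) = 0.01908 K/W
R_magnesite brick = L/(kA) = 0.215/(3.21×26.4) = 0.002537 K/W
R_mineral wool = L/(kA) = 0.06/(0.0387×26.4) = 0.05873 K/W
R_total = 0.08034 K/W;  Q = ΔT/R_total = 1043/0.08034 = 12980 W
T_interface = T_inner − Q·ΣR(inner→interface) = 1081 − 13000×0.01908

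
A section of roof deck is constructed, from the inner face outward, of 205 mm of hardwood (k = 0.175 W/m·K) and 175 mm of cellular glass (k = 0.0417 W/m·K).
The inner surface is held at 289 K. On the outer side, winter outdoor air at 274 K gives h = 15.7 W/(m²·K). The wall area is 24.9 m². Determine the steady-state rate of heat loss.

Q ≈ 68.8 W

Thermal resistances in series:
R_hardwood = L/(kA) = 0.205/(0.175×24.9) = 0.04705 K/W
R_cellular glass = L/(kA) = 0.175/(0.0417×24.9) = 0.1685 K/W
R_outer film = 1/(h_o·A) = 1/(15.7×24.9) = 0.002558 K/W
R_total = 0.2181 K/W
Q = ΔT / R_total = 15 / 0.2181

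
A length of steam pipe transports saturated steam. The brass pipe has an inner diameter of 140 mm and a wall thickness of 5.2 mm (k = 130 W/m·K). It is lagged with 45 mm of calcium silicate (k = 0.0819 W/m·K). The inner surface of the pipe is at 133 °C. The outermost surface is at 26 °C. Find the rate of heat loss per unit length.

q′ ≈ 117 W/m

For a radial system each layer contributes R = ln(r_out/r_in)/(2πkL); films add R = 1/(hA).
R_brass pipe wall = ln(75.2/70)/(2π×130×1) = 8.773×10^-5 K/W
R_calcium silicate = ln(120.2/75.2)/(2π×0.0819×1) = 0.9114 K/W
R_total = 0.9115 K/W
Q = ΔT/R_total = 107/0.9115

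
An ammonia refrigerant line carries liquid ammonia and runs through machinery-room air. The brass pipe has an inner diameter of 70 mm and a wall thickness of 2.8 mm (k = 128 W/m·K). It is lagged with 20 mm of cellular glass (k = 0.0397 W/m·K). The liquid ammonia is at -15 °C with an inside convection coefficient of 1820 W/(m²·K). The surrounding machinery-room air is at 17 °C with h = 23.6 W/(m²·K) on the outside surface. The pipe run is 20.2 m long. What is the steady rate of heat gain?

Radial resistances (cylindrical: R_cond = ln(r_o/r_i)/(2πkL), R_conv = 1/(h·2πrL)):
R_inner film = 1/(h_i·2πr₁L) = 1/(1820×2π×0.035×20.2) = 1.237×10^-4 K/W
R_brass pipe wall = ln(37.8/35)/(2π×128×20.2) = 4.737×10^-6 K/W
R_cellular glass = ln(57.8/37.8)/(2π×0.0397×20.2) = 0.08428 K/W
R_outer film = 1/(h_o·2πr_oL) = 1/(23.6×2π×0.0578×20.2) = 0.005776 K/W
R_total = 0.09019 K/W
Q = ΔT/R_total = 32/0.09019

Q ≈ 355 W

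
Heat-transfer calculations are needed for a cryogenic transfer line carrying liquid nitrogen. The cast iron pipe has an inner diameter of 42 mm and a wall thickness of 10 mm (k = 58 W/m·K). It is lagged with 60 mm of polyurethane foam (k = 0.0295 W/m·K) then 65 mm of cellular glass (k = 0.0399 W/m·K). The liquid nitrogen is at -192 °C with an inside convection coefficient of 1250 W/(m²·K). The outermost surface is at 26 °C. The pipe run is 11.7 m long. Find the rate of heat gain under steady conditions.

Cylindrical conduction, so R = ln(r₂/r₁)/(2πkL) per layer, in series:
R_inner film = 1/(h_i·2πr₁L) = 1/(1250×2π×0.021×11.7) = 5.182×10^-4 K/W
R_cast iron pipe wall = ln(31/21)/(2π×58×11.7) = 9.134×10^-5 K/W
R_polyurethane foam = ln(91/31)/(2π×0.0295×11.7) = 0.4966 K/W
R_cellular glass = ln(156/91)/(2π×0.0399×11.7) = 0.1838 K/W
R_total = 0.6809 K/W
Q = ΔT/R_total = 218/0.6809

Q ≈ 320 W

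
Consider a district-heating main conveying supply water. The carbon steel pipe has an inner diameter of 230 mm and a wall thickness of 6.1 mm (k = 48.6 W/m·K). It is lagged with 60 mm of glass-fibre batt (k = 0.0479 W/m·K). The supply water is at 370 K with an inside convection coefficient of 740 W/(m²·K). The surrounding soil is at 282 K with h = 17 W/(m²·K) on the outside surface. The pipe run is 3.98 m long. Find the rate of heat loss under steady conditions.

Q ≈ 252 W

For a radial system each layer contributes R = ln(r_out/r_in)/(2πkL); films add R = 1/(hA).
R_inner film = 1/(h_i·2πr₁L) = 1/(740×2π×0.115×3.98) = 4.699×10^-4 K/W
R_carbon steel pipe wall = ln(121.1/115)/(2π×48.6×3.98) = 4.253×10^-5 K/W
R_glass-fibre batt = ln(181.1/121.1)/(2π×0.0479×3.98) = 0.336 K/W
R_outer film = 1/(h_o·2πr_oL) = 1/(17×2π×0.1811×3.98) = 0.01299 K/W
R_total = 0.3495 K/W
Q = ΔT/R_total = 88/0.3495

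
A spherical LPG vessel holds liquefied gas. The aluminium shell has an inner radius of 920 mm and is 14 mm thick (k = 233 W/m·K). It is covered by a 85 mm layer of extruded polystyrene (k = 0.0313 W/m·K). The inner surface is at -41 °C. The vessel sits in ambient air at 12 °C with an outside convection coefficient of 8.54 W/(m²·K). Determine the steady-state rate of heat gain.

Q ≈ 225 W

Each spherical layer contributes R = (1/r_i − 1/r_o)/(4πk):
R_aluminium shell = (1/0.92 − 1/0.934)/(4π×233) = 5.565×10^-6 K/W
R_extruded polystyrene = (1/0.934 − 1/1.019)/(4π×0.0313) = 0.2271 K/W
R_outer film = 1/(h·4πr_o²) = 1/(8.54×4π×1.019²) = 0.008974 K/W
R_total = 0.236 K/W
Q = ΔT/R_total = 53/0.236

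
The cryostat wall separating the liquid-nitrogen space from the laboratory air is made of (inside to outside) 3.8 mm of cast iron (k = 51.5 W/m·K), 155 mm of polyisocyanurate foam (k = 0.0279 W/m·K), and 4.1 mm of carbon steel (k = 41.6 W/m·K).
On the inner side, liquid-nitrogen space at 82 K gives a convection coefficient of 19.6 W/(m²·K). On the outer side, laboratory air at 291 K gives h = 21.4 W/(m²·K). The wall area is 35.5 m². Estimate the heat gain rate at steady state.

Q ≈ 1310 W

Treating each layer as a thermal resistance in series:
R_inner film = 1/(h_i·A) = 1/(19.6×35.5) = 0.001437 K/W
R_cast iron = L/(kA) = 0.0038/(51.5×35.5) = 2.078×10^-6 K/W
R_polyisocyanurate foam = L/(kA) = 0.155/(0.0279×35.5) = 0.1565 K/W
R_carbon steel = L/(kA) = 0.0041/(41.6×35.5) = 2.776×10^-6 K/W
R_outer film = 1/(h_o·A) = 1/(21.4×35.5) = 0.001316 K/W
R_total = 0.1593 K/W
Q = ΔT / R_total = 209 / 0.1593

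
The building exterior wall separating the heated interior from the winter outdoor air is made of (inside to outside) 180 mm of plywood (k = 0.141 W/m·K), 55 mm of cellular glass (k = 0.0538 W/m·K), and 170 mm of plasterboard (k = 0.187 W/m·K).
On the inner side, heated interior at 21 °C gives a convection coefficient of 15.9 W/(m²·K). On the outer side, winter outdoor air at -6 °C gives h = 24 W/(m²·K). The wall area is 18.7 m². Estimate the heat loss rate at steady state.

Thermal resistances in series:
R_inner film = 1/(h_i·A) = 1/(15.9×18.7) = 0.003363 K/W
R_plywood = L/(kA) = 0.18/(0.141×18.7) = 0.06827 K/W
R_cellular glass = L/(kA) = 0.055/(0.0538×18.7) = 0.05467 K/W
R_plasterboard = L/(kA) = 0.17/(0.187×18.7) = 0.04861 K/W
R_outer film = 1/(h_o·A) = 1/(24×18.7) = 0.002228 K/W
R_total = 0.1771 K/W
Q = ΔT / R_total = 27 / 0.1771

Q ≈ 152 W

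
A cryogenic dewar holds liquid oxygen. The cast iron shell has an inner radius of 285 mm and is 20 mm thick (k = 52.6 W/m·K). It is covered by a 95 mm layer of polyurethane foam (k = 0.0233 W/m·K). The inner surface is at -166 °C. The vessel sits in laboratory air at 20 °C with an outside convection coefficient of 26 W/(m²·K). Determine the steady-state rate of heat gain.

Radial (spherical) resistances in series:
R_cast iron shell = (1/0.285 − 1/0.305)/(4π×52.6) = 3.481×10^-4 K/W
R_polyurethane foam = (1/0.305 − 1/0.4)/(4π×0.0233) = 2.659 K/W
R_outer film = 1/(h·4πr_o²) = 1/(26×4π×0.4²) = 0.01913 K/W
R_total = 2.679 K/W
Q = ΔT/R_total = 186/2.679

Q ≈ 69.4 W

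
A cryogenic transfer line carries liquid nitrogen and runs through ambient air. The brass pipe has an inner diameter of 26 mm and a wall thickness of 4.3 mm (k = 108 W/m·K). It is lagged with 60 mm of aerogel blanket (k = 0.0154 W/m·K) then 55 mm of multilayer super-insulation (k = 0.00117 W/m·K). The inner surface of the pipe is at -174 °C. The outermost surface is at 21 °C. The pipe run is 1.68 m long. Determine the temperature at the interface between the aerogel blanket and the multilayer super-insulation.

Per-layer cylindrical resistances, series-summed:
R_brass pipe wall = ln(17.3/13)/(2π×108×1.68) = 2.507×10^-4 K/W
R_aerogel blanket = ln(77.3/17.3)/(2π×0.0154×1.68) = 9.209 K/W
R_multilayer super-insulation = ln(132.3/77.3)/(2π×0.00117×1.68) = 43.51 K/W
R_total = 52.72 K/W
Q = ΔT/R_total = 195/52.72
Q = 3.7 W
T_interface = T_inner + Q·ΣR(inner→interface) = -174 + 3.7×9.209

T ≈ -140 °C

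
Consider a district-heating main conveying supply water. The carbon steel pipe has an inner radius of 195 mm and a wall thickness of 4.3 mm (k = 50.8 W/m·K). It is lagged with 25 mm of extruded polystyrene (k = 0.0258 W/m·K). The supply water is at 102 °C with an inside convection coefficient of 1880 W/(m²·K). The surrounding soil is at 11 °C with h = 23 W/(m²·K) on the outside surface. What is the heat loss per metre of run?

For a radial system each layer contributes R = ln(r_out/r_in)/(2πkL); films add R = 1/(hA).
R_inner film = 1/(h_i·2πr₁L) = 1/(1880×2π×0.195×1) = 4.341×10^-4 K/W
R_carbon steel pipe wall = ln(199.3/195)/(2π×50.8×1) = 6.834×10^-5 K/W
R_extruded polystyrene = ln(224.3/199.3)/(2π×0.0258×1) = 0.729 K/W
R_outer film = 1/(h_o·2πr_oL) = 1/(23×2π×0.2243×1) = 0.03085 K/W
R_total = 0.7603 K/W
Q = ΔT/R_total = 91/0.7603

q′ ≈ 120 W/m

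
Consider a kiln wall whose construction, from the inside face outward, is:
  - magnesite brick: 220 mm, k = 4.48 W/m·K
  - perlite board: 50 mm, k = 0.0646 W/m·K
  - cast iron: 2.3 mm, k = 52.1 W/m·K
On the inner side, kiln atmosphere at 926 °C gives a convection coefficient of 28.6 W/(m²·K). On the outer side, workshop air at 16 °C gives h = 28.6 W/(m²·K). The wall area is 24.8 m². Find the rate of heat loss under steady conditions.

Thermal resistances in series:
R_inner film = 1/(h_i·A) = 1/(28.6×24.8) = 0.00141 K/W
R_magnesite brick = L/(kA) = 0.22/(4.48×24.8) = 0.00198 K/W
R_perlite board = L/(kA) = 0.05/(0.0646×24.8) = 0.03121 K/W
R_cast iron = L/(kA) = 0.0023/(52.1×24.8) = 1.78×10^-6 K/W
R_outer film = 1/(h_o·A) = 1/(28.6×24.8) = 0.00141 K/W
R_total = 0.03601 K/W
Q = ΔT / R_total = 910 / 0.03601

Q ≈ 25300 W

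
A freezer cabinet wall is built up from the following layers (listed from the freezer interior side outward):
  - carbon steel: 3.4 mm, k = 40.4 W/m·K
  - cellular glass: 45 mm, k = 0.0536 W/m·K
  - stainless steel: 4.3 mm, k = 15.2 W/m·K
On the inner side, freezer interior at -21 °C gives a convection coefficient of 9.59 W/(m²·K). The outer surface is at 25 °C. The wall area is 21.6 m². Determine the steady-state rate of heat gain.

Q ≈ 1050 W

Series thermal resistances:
R_inner film = 1/(h_i·A) = 1/(9.59×21.6) = 0.004828 K/W
R_carbon steel = L/(kA) = 0.0034/(40.4×21.6) = 3.896×10^-6 K/W
R_cellular glass = L/(kA) = 0.045/(0.0536×21.6) = 0.03887 K/W
R_stainless steel = L/(kA) = 0.0043/(15.2×21.6) = 1.31×10^-5 K/W
R_total = 0.04371 K/W
Q = ΔT / R_total = 46 / 0.04371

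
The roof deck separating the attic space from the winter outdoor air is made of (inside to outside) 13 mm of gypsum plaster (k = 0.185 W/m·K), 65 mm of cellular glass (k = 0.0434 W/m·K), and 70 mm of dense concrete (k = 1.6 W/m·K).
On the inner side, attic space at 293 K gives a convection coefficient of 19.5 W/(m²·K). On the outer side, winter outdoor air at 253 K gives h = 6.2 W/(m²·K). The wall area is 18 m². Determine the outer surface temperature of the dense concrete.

T ≈ 257 K

Model the wall as resistances in series:
R_inner film = 1/(h_i·A) = 1/(19.5×18) = 0.002849 K/W
R_gypsum plaster = L/(kA) = 0.013/(0.185×18) = 0.003904 K/W
R_cellular glass = L/(kA) = 0.065/(0.0434×18) = 0.08321 K/W
R_dense concrete = L/(kA) = 0.07/(1.6×18) = 0.002431 K/W
R_outer film = 1/(h_o·A) = 1/(6.2×18) = 0.008961 K/W
R_total = 0.1013 K/W;  Q = ΔT/R_total = 40/0.1013 = 394.7 W
T_interface = T_inner − Q·ΣR(inner→interface) = 293 − 395×0.09239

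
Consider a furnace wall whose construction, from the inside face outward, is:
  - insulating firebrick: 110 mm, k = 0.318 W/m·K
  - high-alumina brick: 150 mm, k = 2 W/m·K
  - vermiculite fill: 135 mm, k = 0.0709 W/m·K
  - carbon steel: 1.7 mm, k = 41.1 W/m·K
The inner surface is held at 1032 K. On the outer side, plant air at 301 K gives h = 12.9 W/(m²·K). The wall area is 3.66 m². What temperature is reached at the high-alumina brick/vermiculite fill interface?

T ≈ 904 K

Series thermal resistances:
R_insulating firebrick = L/(kA) = 0.11/(0.318×3.66) = 0.09451 K/W
R_high-alumina brick = L/(kA) = 0.15/(2×3.66) = 0.02049 K/W
R_vermiculite fill = L/(kA) = 0.135/(0.0709×3.66) = 0.5202 K/W
R_carbon steel = L/(kA) = 0.0017/(41.1×3.66) = 1.13×10^-5 K/W
R_outer film = 1/(h_o·A) = 1/(12.9×3.66) = 0.02118 K/W
R_total = 0.6564 K/W;  Q = ΔT/R_total = 731/0.6564 = 1114 W
T_interface = T_inner − Q·ΣR(inner→interface) = 1032 − 1110×0.115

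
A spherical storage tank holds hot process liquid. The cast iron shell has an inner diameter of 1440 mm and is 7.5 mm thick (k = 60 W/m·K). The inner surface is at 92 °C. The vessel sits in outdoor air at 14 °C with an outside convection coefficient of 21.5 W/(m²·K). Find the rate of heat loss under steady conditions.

Each spherical layer contributes R = (1/r_i − 1/r_o)/(4πk):
R_cast iron shell = (1/0.72 − 1/0.7275)/(4π×60) = 1.899×10^-5 K/W
R_outer film = 1/(h·4πr_o²) = 1/(21.5×4π×0.7275²) = 0.006993 K/W
R_total = 0.007012 K/W
Q = ΔT/R_total = 78/0.007012

Q ≈ 11100 W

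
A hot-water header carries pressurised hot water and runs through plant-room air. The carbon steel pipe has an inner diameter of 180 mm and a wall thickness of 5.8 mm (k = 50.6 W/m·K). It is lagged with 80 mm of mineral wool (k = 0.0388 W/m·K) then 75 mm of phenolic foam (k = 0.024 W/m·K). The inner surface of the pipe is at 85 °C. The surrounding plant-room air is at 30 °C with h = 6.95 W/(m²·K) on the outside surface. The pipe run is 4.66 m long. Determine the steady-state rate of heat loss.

Q ≈ 51.9 W

Treating each annulus and film as a series resistance:
R_carbon steel pipe wall = ln(95.8/90)/(2π×50.6×4.66) = 4.215×10^-5 K/W
R_mineral wool = ln(175.8/95.8)/(2π×0.0388×4.66) = 0.5344 K/W
R_phenolic foam = ln(250.8/175.8)/(2π×0.024×4.66) = 0.5056 K/W
R_outer film = 1/(h_o·2πr_oL) = 1/(6.95×2π×0.2508×4.66) = 0.01959 K/W
R_total = 1.06 K/W
Q = ΔT/R_total = 55/1.06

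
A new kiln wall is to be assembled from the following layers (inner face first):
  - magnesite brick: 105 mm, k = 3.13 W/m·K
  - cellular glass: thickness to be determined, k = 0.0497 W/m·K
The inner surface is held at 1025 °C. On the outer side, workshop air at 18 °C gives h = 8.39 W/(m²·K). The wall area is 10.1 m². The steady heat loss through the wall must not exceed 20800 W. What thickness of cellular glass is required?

L ≈ 16.7 mm

Thermal resistances in series:
R_magnesite brick = L/(kA) = 0.105/(3.13×10.1) = 0.003321 K/W
R_outer film = 1/(h_o·A) = 1/(8.39×10.1) = 0.0118 K/W
Sum of the known resistances R_other = 0.01512 K/W
Required total resistance R_tot = ΔT/Q_allow = 1007/20800 = 0.04841 K/W
R_cellular glass = R_tot − R_other = 0.03329 K/W
L = R·k·A = 0.03329×0.0497×10.1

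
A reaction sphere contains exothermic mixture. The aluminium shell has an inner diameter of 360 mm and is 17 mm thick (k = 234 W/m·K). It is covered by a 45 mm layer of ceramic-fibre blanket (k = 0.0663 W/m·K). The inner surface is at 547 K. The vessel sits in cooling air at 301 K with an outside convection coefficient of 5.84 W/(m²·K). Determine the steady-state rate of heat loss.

For a spherical shell R = (1/r₁ − 1/r₂)/(4πk); film R = 1/(h·4πr²). In series:
R_aluminium shell = (1/0.18 − 1/0.197)/(4π×234) = 1.63×10^-4 K/W
R_ceramic-fibre blanket = (1/0.197 − 1/0.242)/(4π×0.0663) = 1.133 K/W
R_outer film = 1/(h·4πr_o²) = 1/(5.84×4π×0.242²) = 0.2327 K/W
R_total = 1.366 K/W
Q = ΔT/R_total = 246/1.366

Q ≈ 180 W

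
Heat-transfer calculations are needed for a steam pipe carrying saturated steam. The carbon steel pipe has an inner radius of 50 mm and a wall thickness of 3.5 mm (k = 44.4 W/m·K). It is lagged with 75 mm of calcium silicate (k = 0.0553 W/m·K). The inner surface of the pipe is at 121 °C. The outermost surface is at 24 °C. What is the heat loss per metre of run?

Radial resistances (cylindrical: R_cond = ln(r_o/r_i)/(2πkL), R_conv = 1/(h·2πrL)):
R_carbon steel pipe wall = ln(53.5/50)/(2π×44.4×1) = 2.425×10^-4 K/W
R_calcium silicate = ln(128.5/53.5)/(2π×0.0553×1) = 2.522 K/W
R_total = 2.522 K/W
Q = ΔT/R_total = 97/2.522

q′ ≈ 38.5 W/m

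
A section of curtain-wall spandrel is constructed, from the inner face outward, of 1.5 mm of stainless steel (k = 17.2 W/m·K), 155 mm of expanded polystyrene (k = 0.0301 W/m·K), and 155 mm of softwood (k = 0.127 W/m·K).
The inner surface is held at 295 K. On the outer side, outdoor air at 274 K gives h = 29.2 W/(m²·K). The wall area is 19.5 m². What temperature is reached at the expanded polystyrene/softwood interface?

Treating each layer as a thermal resistance in series:
R_stainless steel = L/(kA) = 0.0015/(17.2×19.5) = 4.472×10^-6 K/W
R_expanded polystyrene = L/(kA) = 0.155/(0.0301×19.5) = 0.2641 K/W
R_softwood = L/(kA) = 0.155/(0.127×19.5) = 0.06259 K/W
R_outer film = 1/(h_o·A) = 1/(29.2×19.5) = 0.001756 K/W
R_total = 0.3284 K/W;  Q = ΔT/R_total = 21/0.3284 = 63.94 W
T_interface = T_inner − Q·ΣR(inner→interface) = 295 − 63.9×0.2641

T ≈ 278 K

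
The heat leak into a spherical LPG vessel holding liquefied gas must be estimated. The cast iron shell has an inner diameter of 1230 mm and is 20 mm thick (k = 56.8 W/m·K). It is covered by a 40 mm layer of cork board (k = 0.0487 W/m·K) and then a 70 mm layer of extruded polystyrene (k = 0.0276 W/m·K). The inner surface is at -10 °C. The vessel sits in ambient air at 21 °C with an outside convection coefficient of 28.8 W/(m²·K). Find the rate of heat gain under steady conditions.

Q ≈ 55.5 W

Spherical conduction: R = (1/r_in − 1/r_out)/(4πk) per layer; series-sum.
R_cast iron shell = (1/0.615 − 1/0.635)/(4π×56.8) = 7.175×10^-5 K/W
R_cork board = (1/0.635 − 1/0.675)/(4π×0.0487) = 0.1525 K/W
R_extruded polystyrene = (1/0.675 − 1/0.745)/(4π×0.0276) = 0.4013 K/W
R_outer film = 1/(h·4πr_o²) = 1/(28.8×4π×0.745²) = 0.004978 K/W
R_total = 0.5589 K/W
Q = ΔT/R_total = 31/0.5589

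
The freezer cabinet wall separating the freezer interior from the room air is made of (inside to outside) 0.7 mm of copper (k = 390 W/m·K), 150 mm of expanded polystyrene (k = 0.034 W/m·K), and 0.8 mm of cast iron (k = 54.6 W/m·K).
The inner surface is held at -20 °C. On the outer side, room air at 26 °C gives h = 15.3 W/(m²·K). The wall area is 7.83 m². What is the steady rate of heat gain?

Q ≈ 80.4 W

Thermal resistances in series:
R_copper = L/(kA) = 0.0007/(390×7.83) = 2.292×10^-7 K/W
R_expanded polystyrene = L/(kA) = 0.15/(0.034×7.83) = 0.5634 K/W
R_cast iron = L/(kA) = 0.0008/(54.6×7.83) = 1.871×10^-6 K/W
R_outer film = 1/(h_o·A) = 1/(15.3×7.83) = 0.008347 K/W
R_total = 0.5718 K/W
Q = ΔT / R_total = 46 / 0.5718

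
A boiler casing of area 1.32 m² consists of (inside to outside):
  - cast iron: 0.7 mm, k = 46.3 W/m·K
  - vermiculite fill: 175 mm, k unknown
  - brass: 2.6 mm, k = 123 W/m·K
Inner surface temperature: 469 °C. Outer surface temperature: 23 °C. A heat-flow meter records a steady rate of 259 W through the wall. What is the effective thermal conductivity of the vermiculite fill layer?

Model the wall as resistances in series:
R_cast iron = L/(kA) = 0.0007/(46.3×1.32) = 1.145×10^-5 K/W
R_brass = L/(kA) = 0.0026/(123×1.32) = 1.601×10^-5 K/W
Sum of known resistances R_other = 2.747×10^-5 K/W
Total R = ΔT/Q = 446/259 = 1.722 K/W
R_vermiculite fill = R_total − R_other = 1.722 K/W
k = L/(R·A) = 0.175/(1.722×1.32)

k ≈ 0.077 W/(m·K)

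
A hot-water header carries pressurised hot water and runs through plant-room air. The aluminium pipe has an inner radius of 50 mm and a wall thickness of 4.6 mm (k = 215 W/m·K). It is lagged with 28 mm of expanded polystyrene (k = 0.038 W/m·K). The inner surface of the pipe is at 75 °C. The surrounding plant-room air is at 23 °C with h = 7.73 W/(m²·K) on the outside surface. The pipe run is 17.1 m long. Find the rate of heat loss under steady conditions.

Radial resistances (cylindrical: R_cond = ln(r_o/r_i)/(2πkL), R_conv = 1/(h·2πrL)):
R_aluminium pipe wall = ln(54.6/50)/(2π×215×17.1) = 3.81×10^-6 K/W
R_expanded polystyrene = ln(82.6/54.6)/(2π×0.038×17.1) = 0.1014 K/W
R_outer film = 1/(h_o·2πr_oL) = 1/(7.73×2π×0.0826×17.1) = 0.01458 K/W
R_total = 0.116 K/W
Q = ΔT/R_total = 52/0.116

Q ≈ 448 W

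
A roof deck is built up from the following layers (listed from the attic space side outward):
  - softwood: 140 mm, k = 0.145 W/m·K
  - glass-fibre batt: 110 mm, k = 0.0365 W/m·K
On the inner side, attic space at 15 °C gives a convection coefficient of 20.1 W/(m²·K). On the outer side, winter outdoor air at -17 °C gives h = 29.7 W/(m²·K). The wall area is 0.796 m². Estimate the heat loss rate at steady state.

Using the resistance-network approach (series):
R_inner film = 1/(h_i·A) = 1/(20.1×0.796) = 0.0625 K/W
R_softwood = L/(kA) = 0.14/(0.145×0.796) = 1.213 K/W
R_glass-fibre batt = L/(kA) = 0.11/(0.0365×0.796) = 3.786 K/W
R_outer film = 1/(h_o·A) = 1/(29.7×0.796) = 0.0423 K/W
R_total = 5.104 K/W
Q = ΔT / R_total = 32 / 5.104

Q ≈ 6.27 W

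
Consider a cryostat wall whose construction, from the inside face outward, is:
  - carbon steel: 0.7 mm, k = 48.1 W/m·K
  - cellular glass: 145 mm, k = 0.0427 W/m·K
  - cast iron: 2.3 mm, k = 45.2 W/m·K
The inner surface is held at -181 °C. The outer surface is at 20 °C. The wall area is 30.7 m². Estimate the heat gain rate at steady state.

Q ≈ 1820 W

Thermal resistances in series:
R_carbon steel = L/(kA) = 0.0007/(48.1×30.7) = 4.74×10^-7 K/W
R_cellular glass = L/(kA) = 0.145/(0.0427×30.7) = 0.1106 K/W
R_cast iron = L/(kA) = 0.0023/(45.2×30.7) = 1.657×10^-6 K/W
R_total = 0.1106 K/W
Q = ΔT / R_total = 201 / 0.1106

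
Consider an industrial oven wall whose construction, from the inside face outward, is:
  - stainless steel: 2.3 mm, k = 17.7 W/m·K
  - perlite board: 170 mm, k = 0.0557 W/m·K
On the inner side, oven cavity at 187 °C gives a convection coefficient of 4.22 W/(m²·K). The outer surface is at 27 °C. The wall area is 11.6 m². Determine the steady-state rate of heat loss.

Series thermal resistances:
R_inner film = 1/(h_i·A) = 1/(4.22×11.6) = 0.02043 K/W
R_stainless steel = L/(kA) = 0.0023/(17.7×11.6) = 1.12×10^-5 K/W
R_perlite board = L/(kA) = 0.17/(0.0557×11.6) = 0.2631 K/W
R_total = 0.2835 K/W
Q = ΔT / R_total = 160 / 0.2835

Q ≈ 564 W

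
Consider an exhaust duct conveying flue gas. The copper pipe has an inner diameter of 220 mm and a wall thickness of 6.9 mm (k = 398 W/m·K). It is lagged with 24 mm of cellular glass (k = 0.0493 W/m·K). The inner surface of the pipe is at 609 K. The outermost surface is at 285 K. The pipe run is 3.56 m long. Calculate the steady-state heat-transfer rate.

Q ≈ 1910 W

Treating each annulus and film as a series resistance:
R_copper pipe wall = ln(116.9/110)/(2π×398×3.56) = 6.834×10^-6 K/W
R_cellular glass = ln(140.9/116.9)/(2π×0.0493×3.56) = 0.1693 K/W
R_total = 0.1693 K/W
Q = ΔT/R_total = 324/0.1693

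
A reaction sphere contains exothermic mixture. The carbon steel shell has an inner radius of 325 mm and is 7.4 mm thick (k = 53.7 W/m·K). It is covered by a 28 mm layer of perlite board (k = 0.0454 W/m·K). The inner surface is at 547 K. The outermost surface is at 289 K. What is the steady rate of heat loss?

Each spherical layer contributes R = (1/r_i − 1/r_o)/(4πk):
R_carbon steel shell = (1/0.325 − 1/0.3324)/(4π×53.7) = 1.015×10^-4 K/W
R_perlite board = (1/0.3324 − 1/0.3604)/(4π×0.0454) = 0.4097 K/W
R_total = 0.4098 K/W
Q = ΔT/R_total = 258/0.4098

Q ≈ 630 W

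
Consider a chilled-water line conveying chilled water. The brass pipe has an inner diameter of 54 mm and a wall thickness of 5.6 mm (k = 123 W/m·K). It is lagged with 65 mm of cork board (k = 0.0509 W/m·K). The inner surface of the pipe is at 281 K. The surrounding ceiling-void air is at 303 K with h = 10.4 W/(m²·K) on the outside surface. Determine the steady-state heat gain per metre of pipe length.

q′ ≈ 6.14 W/m

For a radial system each layer contributes R = ln(r_out/r_in)/(2πkL); films add R = 1/(hA).
R_brass pipe wall = ln(32.6/27)/(2π×123×1) = 2.439×10^-4 K/W
R_cork board = ln(97.6/32.6)/(2π×0.0509×1) = 3.429 K/W
R_outer film = 1/(h_o·2πr_oL) = 1/(10.4×2π×0.0976×1) = 0.1568 K/W
R_total = 3.586 K/W
Q = ΔT/R_total = 22/3.586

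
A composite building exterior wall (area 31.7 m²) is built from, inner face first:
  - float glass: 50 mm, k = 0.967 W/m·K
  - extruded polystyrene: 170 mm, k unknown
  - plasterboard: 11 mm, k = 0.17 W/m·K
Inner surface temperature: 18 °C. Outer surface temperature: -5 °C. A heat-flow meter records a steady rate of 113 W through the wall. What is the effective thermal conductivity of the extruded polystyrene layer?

Treating each layer as a thermal resistance in series:
R_float glass = L/(kA) = 0.05/(0.967×31.7) = 0.001631 K/W
R_plasterboard = L/(kA) = 0.011/(0.17×31.7) = 0.002041 K/W
Sum of known resistances R_other = 0.003672 K/W
Total R = ΔT/Q = 23/113 = 0.2035 K/W
R_extruded polystyrene = R_total − R_other = 0.1999 K/W
k = L/(R·A) = 0.17/(0.1999×31.7)

k ≈ 0.0268 W/(m·K)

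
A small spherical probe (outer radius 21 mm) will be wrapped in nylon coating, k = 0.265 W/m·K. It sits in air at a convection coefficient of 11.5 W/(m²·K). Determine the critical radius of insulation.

r_cr ≈ 46.1 mm

For a sphere r_cr = 2k/h = 2×0.265/11.5
r_cr = 46.1 mm; since the bare radius (21 mm) is below r_cr, adding a thin layer of insulation will *increase* heat loss.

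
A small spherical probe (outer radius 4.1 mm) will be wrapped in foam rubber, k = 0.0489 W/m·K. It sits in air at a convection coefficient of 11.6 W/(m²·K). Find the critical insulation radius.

For a sphere r_cr = 2k/h = 2×0.0489/11.6
r_cr = 8.43 mm; since the bare radius (4.1 mm) is below r_cr, adding a thin layer of insulation will *increase* heat loss.

r_cr ≈ 8.43 mm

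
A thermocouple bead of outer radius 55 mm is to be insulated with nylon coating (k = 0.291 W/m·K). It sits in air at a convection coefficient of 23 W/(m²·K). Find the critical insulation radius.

r_cr ≈ 25.3 mm

For a sphere r_cr = 2k/h = 2×0.291/23
r_cr = 25.3 mm; since the bare radius (55 mm) is above r_cr, any added insulation will reduce heat loss.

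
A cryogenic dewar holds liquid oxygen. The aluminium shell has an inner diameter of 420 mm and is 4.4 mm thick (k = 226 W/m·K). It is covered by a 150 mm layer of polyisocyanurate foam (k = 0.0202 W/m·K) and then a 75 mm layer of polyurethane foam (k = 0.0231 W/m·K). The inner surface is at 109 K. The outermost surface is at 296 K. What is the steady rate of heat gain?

Spherical conduction: R = (1/r_in − 1/r_out)/(4πk) per layer; series-sum.
R_aluminium shell = (1/0.21 − 1/0.2144)/(4π×226) = 3.441×10^-5 K/W
R_polyisocyanurate foam = (1/0.2144 − 1/0.3644)/(4π×0.0202) = 7.564 K/W
R_polyurethane foam = (1/0.3644 − 1/0.4394)/(4π×0.0231) = 1.614 K/W
R_total = 9.177 K/W
Q = ΔT/R_total = 187/9.177

Q ≈ 20.4 W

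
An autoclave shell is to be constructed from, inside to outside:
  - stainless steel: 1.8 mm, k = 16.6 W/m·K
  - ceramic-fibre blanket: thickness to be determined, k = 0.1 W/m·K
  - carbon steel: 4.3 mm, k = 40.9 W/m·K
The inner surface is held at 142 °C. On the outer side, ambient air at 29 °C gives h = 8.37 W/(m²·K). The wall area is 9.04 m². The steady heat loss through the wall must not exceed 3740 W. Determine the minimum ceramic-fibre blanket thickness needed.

L ≈ 15.3 mm

Treating each layer as a thermal resistance in series:
R_stainless steel = L/(kA) = 0.0018/(16.6×9.04) = 1.199×10^-5 K/W
R_carbon steel = L/(kA) = 0.0043/(40.9×9.04) = 1.163×10^-5 K/W
R_outer film = 1/(h_o·A) = 1/(8.37×9.04) = 0.01322 K/W
Sum of the known resistances R_other = 0.01324 K/W
Required total resistance R_tot = ΔT/Q_allow = 113/3740 = 0.03021 K/W
R_ceramic-fibre blanket = R_tot − R_other = 0.01697 K/W
L = R·k·A = 0.01697×0.1×9.04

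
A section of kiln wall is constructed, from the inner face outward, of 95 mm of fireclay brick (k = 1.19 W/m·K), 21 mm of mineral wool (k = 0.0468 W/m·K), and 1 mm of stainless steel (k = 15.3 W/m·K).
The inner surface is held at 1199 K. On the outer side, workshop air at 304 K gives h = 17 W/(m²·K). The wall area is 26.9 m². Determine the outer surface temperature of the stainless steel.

T ≈ 394 K

Series thermal resistances:
R_fireclay brick = L/(kA) = 0.095/(1.19×26.9) = 0.002968 K/W
R_mineral wool = L/(kA) = 0.021/(0.0468×26.9) = 0.01668 K/W
R_stainless steel = L/(kA) = 0.001/(15.3×26.9) = 2.43×10^-6 K/W
R_outer film = 1/(h_o·A) = 1/(17×26.9) = 0.002187 K/W
R_total = 0.02184 K/W;  Q = ΔT/R_total = 895/0.02184 = 40980 W
T_interface = T_inner − Q·ΣR(inner→interface) = 1199 − 41000×0.01965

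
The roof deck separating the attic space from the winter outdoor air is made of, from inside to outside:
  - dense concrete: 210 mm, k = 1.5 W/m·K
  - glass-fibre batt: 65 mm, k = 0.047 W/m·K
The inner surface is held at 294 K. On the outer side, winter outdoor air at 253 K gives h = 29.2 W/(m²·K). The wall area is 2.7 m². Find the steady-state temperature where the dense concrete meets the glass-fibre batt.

Treating each layer as a thermal resistance in series:
R_dense concrete = L/(kA) = 0.21/(1.5×2.7) = 0.05185 K/W
R_glass-fibre batt = L/(kA) = 0.065/(0.047×2.7) = 0.5122 K/W
R_outer film = 1/(h_o·A) = 1/(29.2×2.7) = 0.01268 K/W
R_total = 0.5768 K/W;  Q = ΔT/R_total = 41/0.5768 = 71.09 W
T_interface = T_inner − Q·ΣR(inner→interface) = 294 − 71.1×0.05185

T ≈ 290 K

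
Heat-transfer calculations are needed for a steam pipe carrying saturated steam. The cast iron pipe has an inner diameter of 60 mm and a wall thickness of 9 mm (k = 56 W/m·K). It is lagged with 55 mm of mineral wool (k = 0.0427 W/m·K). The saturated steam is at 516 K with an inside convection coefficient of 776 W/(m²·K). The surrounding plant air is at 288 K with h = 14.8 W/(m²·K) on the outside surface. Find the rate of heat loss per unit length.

Treating each annulus and film as a series resistance:
R_inner film = 1/(h_i·2πr₁L) = 1/(776×2π×0.03×1) = 0.006837 K/W
R_cast iron pipe wall = ln(39/30)/(2π×56×1) = 7.457×10^-4 K/W
R_mineral wool = ln(94/39)/(2π×0.0427×1) = 3.279 K/W
R_outer film = 1/(h_o·2πr_oL) = 1/(14.8×2π×0.094×1) = 0.1144 K/W
R_total = 3.401 K/W
Q = ΔT/R_total = 228/3.401

q′ ≈ 67 W/m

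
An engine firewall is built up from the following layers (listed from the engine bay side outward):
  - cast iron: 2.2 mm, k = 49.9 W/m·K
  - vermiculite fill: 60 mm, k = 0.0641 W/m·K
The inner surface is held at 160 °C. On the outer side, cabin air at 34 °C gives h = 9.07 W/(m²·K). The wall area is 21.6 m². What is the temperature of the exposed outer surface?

T ≈ 47.3 °C

Model the wall as resistances in series:
R_cast iron = L/(kA) = 0.0022/(49.9×21.6) = 2.041×10^-6 K/W
R_vermiculite fill = L/(kA) = 0.06/(0.0641×21.6) = 0.04334 K/W
R_outer film = 1/(h_o·A) = 1/(9.07×21.6) = 0.005104 K/W
R_total = 0.04844 K/W;  Q = ΔT/R_total = 126/0.04844 = 2601 W
T_interface = T_inner − Q·ΣR(inner→interface) = 160 − 2600×0.04334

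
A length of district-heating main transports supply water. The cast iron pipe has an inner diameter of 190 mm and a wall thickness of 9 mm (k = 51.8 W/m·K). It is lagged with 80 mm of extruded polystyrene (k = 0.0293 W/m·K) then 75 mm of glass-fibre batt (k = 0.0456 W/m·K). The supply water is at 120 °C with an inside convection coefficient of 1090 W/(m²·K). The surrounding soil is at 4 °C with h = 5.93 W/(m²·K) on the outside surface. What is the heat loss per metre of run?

q′ ≈ 26.4 W/m

Treating each annulus and film as a series resistance:
R_inner film = 1/(h_i·2πr₁L) = 1/(1090×2π×0.095×1) = 0.001537 K/W
R_cast iron pipe wall = ln(104/95)/(2π×51.8×1) = 2.781×10^-4 K/W
R_extruded polystyrene = ln(184/104)/(2π×0.0293×1) = 3.099 K/W
R_glass-fibre batt = ln(259/184)/(2π×0.0456×1) = 1.193 K/W
R_outer film = 1/(h_o·2πr_oL) = 1/(5.93×2π×0.259×1) = 0.1036 K/W
R_total = 4.398 K/W
Q = ΔT/R_total = 116/4.398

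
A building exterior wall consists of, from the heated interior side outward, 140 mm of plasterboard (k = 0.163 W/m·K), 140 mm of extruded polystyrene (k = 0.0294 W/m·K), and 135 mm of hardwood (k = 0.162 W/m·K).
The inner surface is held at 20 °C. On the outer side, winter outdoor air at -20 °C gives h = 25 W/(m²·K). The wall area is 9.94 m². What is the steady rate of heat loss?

Series thermal resistances:
R_plasterboard = L/(kA) = 0.14/(0.163×9.94) = 0.08641 K/W
R_extruded polystyrene = L/(kA) = 0.14/(0.0294×9.94) = 0.4791 K/W
R_hardwood = L/(kA) = 0.135/(0.162×9.94) = 0.08384 K/W
R_outer film = 1/(h_o·A) = 1/(25×9.94) = 0.004024 K/W
R_total = 0.6533 K/W
Q = ΔT / R_total = 40 / 0.6533

Q ≈ 61.2 W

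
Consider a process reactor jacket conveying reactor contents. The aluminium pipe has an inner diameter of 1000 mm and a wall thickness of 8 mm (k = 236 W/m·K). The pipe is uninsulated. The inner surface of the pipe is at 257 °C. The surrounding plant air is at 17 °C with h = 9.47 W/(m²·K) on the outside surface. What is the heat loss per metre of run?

Per-layer cylindrical resistances, series-summed:
R_aluminium pipe wall = ln(508/500)/(2π×236×1) = 1.07×10^-5 K/W
R_outer film = 1/(h_o·2πr_oL) = 1/(9.47×2π×0.508×1) = 0.03308 K/W
R_total = 0.03309 K/W
Q = ΔT/R_total = 240/0.03309

q′ ≈ 7250 W/m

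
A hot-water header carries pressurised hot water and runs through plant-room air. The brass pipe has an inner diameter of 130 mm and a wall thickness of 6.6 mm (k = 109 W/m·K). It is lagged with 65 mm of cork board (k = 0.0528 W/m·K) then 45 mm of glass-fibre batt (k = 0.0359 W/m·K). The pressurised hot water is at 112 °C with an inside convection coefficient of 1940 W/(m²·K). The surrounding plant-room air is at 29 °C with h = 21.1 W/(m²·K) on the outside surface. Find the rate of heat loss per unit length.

Radial resistances (cylindrical: R_cond = ln(r_o/r_i)/(2πkL), R_conv = 1/(h·2πrL)):
R_inner film = 1/(h_i·2πr₁L) = 1/(1940×2π×0.065×1) = 0.001262 K/W
R_brass pipe wall = ln(71.6/65)/(2π×109×1) = 1.412×10^-4 K/W
R_cork board = ln(136.6/71.6)/(2π×0.0528×1) = 1.947 K/W
R_glass-fibre batt = ln(181.6/136.6)/(2π×0.0359×1) = 1.262 K/W
R_outer film = 1/(h_o·2πr_oL) = 1/(21.1×2π×0.1816×1) = 0.04154 K/W
R_total = 3.252 K/W
Q = ΔT/R_total = 83/3.252

q′ ≈ 25.5 W/m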